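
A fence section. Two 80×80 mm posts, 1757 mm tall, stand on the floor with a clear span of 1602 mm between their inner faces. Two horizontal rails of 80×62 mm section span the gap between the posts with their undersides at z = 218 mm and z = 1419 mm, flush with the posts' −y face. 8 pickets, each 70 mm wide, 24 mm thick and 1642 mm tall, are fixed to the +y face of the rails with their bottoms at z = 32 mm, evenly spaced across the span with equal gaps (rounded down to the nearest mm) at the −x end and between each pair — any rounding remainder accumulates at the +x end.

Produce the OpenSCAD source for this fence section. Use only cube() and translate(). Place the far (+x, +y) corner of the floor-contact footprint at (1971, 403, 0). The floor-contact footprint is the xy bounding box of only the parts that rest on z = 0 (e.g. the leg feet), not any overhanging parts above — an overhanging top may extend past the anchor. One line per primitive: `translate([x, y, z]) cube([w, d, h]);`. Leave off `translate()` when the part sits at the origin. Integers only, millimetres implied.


translate([209, 323, 0]) cube([80, 80, 1757]);
translate([1891, 323, 0]) cube([80, 80, 1757]);
translate([289, 323, 218]) cube([1602, 80, 62]);
translate([289, 323, 1419]) cube([1602, 80, 62]);
translate([404, 403, 32]) cube([70, 24, 1642]);
translate([589, 403, 32]) cube([70, 24, 1642]);
translate([774, 403, 32]) cube([70, 24, 1642]);
translate([959, 403, 32]) cube([70, 24, 1642]);
translate([1144, 403, 32]) cube([70, 24, 1642]);
translate([1329, 403, 32]) cube([70, 24, 1642]);
translate([1514, 403, 32]) cube([70, 24, 1642]);
translate([1699, 403, 32]) cube([70, 24, 1642]);


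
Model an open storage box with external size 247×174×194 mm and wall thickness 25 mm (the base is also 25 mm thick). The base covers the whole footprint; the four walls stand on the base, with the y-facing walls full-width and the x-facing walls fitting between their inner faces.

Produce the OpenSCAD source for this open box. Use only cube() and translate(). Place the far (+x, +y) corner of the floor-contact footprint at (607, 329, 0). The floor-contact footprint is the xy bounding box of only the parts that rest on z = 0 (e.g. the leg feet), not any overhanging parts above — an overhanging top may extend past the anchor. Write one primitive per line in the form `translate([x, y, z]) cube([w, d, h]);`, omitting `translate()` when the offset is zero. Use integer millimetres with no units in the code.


translate([360, 155, 0]) cube([247, 174, 25]);
translate([360, 155, 25]) cube([247, 25, 169]);
translate([360, 304, 25]) cube([247, 25, 169]);
translate([360, 180, 25]) cube([25, 124, 169]);
translate([582, 180, 25]) cube([25, 124, 169]);


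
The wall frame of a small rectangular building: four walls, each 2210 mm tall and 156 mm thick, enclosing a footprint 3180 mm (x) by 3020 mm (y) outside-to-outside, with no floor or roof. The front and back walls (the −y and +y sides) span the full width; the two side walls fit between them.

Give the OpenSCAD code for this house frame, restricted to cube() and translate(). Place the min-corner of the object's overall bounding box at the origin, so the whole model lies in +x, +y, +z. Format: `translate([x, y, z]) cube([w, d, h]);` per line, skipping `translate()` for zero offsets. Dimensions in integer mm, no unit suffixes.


cube([3180, 156, 2210]);
translate([0, 2864, 0]) cube([3180, 156, 2210]);
translate([0, 156, 0]) cube([156, 2708, 2210]);
translate([3024, 156, 0]) cube([156, 2708, 2210]);


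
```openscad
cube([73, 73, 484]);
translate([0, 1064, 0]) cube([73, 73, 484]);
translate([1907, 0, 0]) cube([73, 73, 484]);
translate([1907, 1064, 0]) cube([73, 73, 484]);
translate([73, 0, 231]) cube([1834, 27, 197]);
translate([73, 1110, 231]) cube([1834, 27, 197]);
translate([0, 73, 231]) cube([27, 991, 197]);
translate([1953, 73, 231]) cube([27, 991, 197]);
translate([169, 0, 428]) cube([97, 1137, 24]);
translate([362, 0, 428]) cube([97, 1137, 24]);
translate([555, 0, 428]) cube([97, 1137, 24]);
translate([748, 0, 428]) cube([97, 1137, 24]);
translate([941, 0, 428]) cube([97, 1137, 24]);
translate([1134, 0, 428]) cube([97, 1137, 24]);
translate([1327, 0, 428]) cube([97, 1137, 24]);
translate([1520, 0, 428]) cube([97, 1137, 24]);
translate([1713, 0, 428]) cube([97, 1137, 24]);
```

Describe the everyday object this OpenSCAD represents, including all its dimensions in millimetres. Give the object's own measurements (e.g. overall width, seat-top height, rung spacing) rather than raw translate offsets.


A bed frame 1980 mm long (x) by 1137 mm wide (y). Four 73×73 mm corner posts, 484 mm tall, at the corners of the footprint. Four rails of 27 mm thickness and 197 mm height run between adjacent posts with their undersides at z = 231 mm, their outer faces flush with the outside of the frame (the two x-running rails run between the posts' inner faces; the two y-running rails run between the posts' inner faces). 9 slats, each 97 mm wide (x) and 24 mm thick, lie across the top of the two x-running rails, running the full 1137 mm width of the frame in y; along x they sit between the end posts with a 96 mm gap after the −x posts and between neighbouring slats, leaving 97 mm before the +x posts.


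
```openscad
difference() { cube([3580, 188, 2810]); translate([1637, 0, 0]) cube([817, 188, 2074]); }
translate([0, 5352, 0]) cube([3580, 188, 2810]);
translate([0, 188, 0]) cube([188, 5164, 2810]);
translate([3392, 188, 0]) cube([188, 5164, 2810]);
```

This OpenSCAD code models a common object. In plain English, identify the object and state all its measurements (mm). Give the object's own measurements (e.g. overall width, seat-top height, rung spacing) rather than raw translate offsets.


A single room: four walls, each 2810 mm tall and 188 mm thick, enclosing an outside footprint 3580×5540 mm (x × y), no floor or roof. The front and back walls (−y and +y sides) run the full x-width; the side walls fit between their inner faces. A door opening 817 mm wide and 2074 mm tall is cut through the front wall from the floor up, its −x edge 1637 mm from the wall's −x end.


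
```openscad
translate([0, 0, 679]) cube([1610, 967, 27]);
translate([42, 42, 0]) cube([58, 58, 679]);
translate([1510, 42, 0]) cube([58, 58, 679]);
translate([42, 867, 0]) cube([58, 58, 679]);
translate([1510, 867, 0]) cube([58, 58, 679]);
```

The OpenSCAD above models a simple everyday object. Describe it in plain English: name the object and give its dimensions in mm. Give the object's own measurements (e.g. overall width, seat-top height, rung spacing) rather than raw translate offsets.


A table: top 1610 mm (x) × 967 mm (y), 27 mm thick, upper face at z = 706 mm, on four 58×58 mm square legs, each inset 42 mm from the nearest pair of top edges from z = 0 to the bottom of the top.


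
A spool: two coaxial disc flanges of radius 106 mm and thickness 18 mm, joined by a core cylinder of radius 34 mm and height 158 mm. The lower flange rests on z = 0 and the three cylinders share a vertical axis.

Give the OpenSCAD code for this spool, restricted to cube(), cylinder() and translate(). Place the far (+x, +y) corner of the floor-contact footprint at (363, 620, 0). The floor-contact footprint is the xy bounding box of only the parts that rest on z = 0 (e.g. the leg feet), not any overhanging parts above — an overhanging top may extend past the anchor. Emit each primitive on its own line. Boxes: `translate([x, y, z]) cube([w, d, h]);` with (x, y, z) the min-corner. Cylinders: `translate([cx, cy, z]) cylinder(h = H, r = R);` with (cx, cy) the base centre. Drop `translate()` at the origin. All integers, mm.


translate([257, 514, 0]) cylinder(h = 18, r = 106);
translate([257, 514, 18]) cylinder(h = 158, r = 34);
translate([257, 514, 176]) cylinder(h = 18, r = 106);


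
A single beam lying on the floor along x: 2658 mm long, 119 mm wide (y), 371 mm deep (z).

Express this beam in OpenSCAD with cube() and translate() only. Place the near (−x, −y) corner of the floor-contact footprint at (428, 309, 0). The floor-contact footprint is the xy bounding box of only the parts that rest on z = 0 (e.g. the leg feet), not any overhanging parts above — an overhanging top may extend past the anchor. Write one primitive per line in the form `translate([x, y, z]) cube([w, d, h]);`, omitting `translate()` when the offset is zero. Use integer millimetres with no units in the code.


translate([428, 309, 0]) cube([2658, 119, 371]);


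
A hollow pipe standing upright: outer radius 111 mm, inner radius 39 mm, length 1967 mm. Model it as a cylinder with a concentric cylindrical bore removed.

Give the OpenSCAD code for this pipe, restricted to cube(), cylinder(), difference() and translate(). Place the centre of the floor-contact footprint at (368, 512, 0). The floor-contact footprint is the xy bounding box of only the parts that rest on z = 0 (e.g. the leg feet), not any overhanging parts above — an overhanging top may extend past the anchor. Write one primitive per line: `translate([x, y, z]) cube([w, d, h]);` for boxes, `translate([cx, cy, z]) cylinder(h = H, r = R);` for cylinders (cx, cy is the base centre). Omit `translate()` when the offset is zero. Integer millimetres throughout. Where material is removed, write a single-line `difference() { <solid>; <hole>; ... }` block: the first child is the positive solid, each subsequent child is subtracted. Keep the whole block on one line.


difference() { translate([368, 512, 0]) cylinder(h = 1967, r = 111); translate([368, 512, 0]) cylinder(h = 1967, r = 39); }


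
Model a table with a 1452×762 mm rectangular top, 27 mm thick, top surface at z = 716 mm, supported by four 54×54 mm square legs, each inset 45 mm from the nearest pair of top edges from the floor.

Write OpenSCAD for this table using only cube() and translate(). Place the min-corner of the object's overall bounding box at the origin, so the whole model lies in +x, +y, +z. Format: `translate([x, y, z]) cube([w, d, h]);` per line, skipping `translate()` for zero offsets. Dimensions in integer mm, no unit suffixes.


translate([0, 0, 689]) cube([1452, 762, 27]);
translate([45, 45, 0]) cube([54, 54, 689]);
translate([1353, 45, 0]) cube([54, 54, 689]);
translate([45, 663, 0]) cube([54, 54, 689]);
translate([1353, 663, 0]) cube([54, 54, 689]);


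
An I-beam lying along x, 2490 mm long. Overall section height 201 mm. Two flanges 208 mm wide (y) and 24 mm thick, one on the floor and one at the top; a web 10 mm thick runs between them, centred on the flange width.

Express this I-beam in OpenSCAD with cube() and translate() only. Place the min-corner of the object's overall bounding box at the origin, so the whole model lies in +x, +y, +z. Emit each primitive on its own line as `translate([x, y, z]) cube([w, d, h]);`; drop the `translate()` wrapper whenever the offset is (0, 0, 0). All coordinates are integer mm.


cube([2490, 208, 24]);
translate([0, 99, 24]) cube([2490, 10, 153]);
translate([0, 0, 177]) cube([2490, 208, 24]);


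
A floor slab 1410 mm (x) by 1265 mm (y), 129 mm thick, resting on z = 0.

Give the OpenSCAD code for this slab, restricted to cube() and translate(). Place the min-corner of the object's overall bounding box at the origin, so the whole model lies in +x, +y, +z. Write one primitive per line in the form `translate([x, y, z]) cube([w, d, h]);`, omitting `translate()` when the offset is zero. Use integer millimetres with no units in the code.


cube([1410, 1265, 129]);


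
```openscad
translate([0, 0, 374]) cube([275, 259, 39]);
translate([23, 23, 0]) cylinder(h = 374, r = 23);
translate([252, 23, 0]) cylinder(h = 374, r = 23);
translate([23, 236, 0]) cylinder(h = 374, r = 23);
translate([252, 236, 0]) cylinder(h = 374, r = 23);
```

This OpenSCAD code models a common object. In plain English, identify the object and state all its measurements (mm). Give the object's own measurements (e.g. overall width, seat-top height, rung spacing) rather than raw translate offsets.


A four-legged stool. The seat is a 275×259×39 mm slab whose top surface is at z = 413 mm; four round legs, each 46 mm in diameter, run from the floor (z = 0) to the underside of the seat, each leg's axis is inset half a diameter from the nearest pair of seat edges (so the leg's bounding box is flush with the corner).


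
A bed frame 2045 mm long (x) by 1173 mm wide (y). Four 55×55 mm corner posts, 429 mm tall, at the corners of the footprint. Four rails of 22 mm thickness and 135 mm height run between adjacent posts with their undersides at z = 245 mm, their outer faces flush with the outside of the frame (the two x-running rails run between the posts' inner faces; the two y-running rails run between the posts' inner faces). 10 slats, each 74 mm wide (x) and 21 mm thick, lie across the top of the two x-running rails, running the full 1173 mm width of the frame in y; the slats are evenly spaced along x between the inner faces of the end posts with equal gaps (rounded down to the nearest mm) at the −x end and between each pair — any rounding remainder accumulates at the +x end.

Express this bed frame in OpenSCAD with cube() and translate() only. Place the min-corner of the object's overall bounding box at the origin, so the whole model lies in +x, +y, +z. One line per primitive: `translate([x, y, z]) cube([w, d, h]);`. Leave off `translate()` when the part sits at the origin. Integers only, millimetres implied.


cube([55, 55, 429]);
translate([0, 1118, 0]) cube([55, 55, 429]);
translate([1990, 0, 0]) cube([55, 55, 429]);
translate([1990, 1118, 0]) cube([55, 55, 429]);
translate([55, 0, 245]) cube([1935, 22, 135]);
translate([55, 1151, 245]) cube([1935, 22, 135]);
translate([0, 55, 245]) cube([22, 1063, 135]);
translate([2023, 55, 245]) cube([22, 1063, 135]);
translate([163, 0, 380]) cube([74, 1173, 21]);
translate([345, 0, 380]) cube([74, 1173, 21]);
translate([527, 0, 380]) cube([74, 1173, 21]);
translate([709, 0, 380]) cube([74, 1173, 21]);
translate([891, 0, 380]) cube([74, 1173, 21]);
translate([1073, 0, 380]) cube([74, 1173, 21]);
translate([1255, 0, 380]) cube([74, 1173, 21]);
translate([1437, 0, 380]) cube([74, 1173, 21]);
translate([1619, 0, 380]) cube([74, 1173, 21]);
translate([1801, 0, 380]) cube([74, 1173, 21]);


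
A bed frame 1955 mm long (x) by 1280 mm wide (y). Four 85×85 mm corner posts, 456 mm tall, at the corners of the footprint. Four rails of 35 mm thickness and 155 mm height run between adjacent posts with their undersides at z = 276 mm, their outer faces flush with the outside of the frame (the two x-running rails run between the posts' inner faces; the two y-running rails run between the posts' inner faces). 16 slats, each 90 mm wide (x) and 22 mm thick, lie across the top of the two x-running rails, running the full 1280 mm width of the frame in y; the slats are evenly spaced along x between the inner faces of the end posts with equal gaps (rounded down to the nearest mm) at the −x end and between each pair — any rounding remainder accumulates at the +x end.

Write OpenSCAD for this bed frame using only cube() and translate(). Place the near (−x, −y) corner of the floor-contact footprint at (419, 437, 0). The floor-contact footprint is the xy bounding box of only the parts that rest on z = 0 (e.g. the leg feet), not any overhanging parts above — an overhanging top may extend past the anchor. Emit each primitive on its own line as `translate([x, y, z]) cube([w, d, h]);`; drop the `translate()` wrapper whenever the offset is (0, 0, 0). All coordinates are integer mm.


// slat z = rail_z + rail_h = 276 + 155 = 431
// slat gap = ⌊(1785 − 16·90) / 17⌋ = 20
translate([419, 437, 0]) cube([85, 85, 456]);
translate([419, 1632, 0]) cube([85, 85, 456]);
translate([2289, 437, 0]) cube([85, 85, 456]);
translate([2289, 1632, 0]) cube([85, 85, 456]);
translate([504, 437, 276]) cube([1785, 35, 155]);
translate([504, 1682, 276]) cube([1785, 35, 155]);
translate([419, 522, 276]) cube([35, 1110, 155]);
translate([2339, 522, 276]) cube([35, 1110, 155]);
translate([524, 437, 431]) cube([90, 1280, 22]);
translate([634, 437, 431]) cube([90, 1280, 22]);
translate([744, 437, 431]) cube([90, 1280, 22]);
translate([854, 437, 431]) cube([90, 1280, 22]);
translate([964, 437, 431]) cube([90, 1280, 22]);
translate([1074, 437, 431]) cube([90, 1280, 22]);
translate([1184, 437, 431]) cube([90, 1280, 22]);
translate([1294, 437, 431]) cube([90, 1280, 22]);
translate([1404, 437, 431]) cube([90, 1280, 22]);
translate([1514, 437, 431]) cube([90, 1280, 22]);
translate([1624, 437, 431]) cube([90, 1280, 22]);
translate([1734, 437, 431]) cube([90, 1280, 22]);
translate([1844, 437, 431]) cube([90, 1280, 22]);
translate([1954, 437, 431]) cube([90, 1280, 22]);
translate([2064, 437, 431]) cube([90, 1280, 22]);
translate([2174, 437, 431]) cube([90, 1280, 22]);


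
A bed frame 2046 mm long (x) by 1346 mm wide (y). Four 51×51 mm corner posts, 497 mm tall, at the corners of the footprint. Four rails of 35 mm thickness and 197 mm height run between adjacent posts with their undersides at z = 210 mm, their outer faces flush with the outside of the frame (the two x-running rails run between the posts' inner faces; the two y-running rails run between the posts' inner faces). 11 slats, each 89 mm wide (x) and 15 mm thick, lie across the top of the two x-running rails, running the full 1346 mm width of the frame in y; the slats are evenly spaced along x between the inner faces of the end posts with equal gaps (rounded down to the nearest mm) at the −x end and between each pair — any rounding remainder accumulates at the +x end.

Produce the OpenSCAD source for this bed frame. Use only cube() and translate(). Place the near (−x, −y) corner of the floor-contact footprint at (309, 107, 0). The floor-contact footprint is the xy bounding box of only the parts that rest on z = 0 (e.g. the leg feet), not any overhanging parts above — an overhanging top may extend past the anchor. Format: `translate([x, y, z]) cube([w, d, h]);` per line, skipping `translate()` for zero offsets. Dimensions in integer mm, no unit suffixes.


translate([309, 107, 0]) cube([51, 51, 497]);
translate([309, 1402, 0]) cube([51, 51, 497]);
translate([2304, 107, 0]) cube([51, 51, 497]);
translate([2304, 1402, 0]) cube([51, 51, 497]);
translate([360, 107, 210]) cube([1944, 35, 197]);
translate([360, 1418, 210]) cube([1944, 35, 197]);
translate([309, 158, 210]) cube([35, 1244, 197]);
translate([2320, 158, 210]) cube([35, 1244, 197]);
translate([440, 107, 407]) cube([89, 1346, 15]);
translate([609, 107, 407]) cube([89, 1346, 15]);
translate([778, 107, 407]) cube([89, 1346, 15]);
translate([947, 107, 407]) cube([89, 1346, 15]);
translate([1116, 107, 407]) cube([89, 1346, 15]);
translate([1285, 107, 407]) cube([89, 1346, 15]);
translate([1454, 107, 407]) cube([89, 1346, 15]);
translate([1623, 107, 407]) cube([89, 1346, 15]);
translate([1792, 107, 407]) cube([89, 1346, 15]);
translate([1961, 107, 407]) cube([89, 1346, 15]);
translate([2130, 107, 407]) cube([89, 1346, 15]);


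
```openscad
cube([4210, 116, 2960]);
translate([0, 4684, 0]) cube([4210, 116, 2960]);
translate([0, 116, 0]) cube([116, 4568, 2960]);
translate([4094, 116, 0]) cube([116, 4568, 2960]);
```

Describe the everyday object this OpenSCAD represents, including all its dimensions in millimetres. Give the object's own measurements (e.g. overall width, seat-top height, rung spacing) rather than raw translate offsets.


The wall frame of a small rectangular building: four walls, each 2960 mm tall and 116 mm thick, enclosing a footprint 4210 mm (x) by 4800 mm (y) outside-to-outside, with no floor or roof. The front and back walls (the −y and +y sides) span the full width; the two side walls fit between them.


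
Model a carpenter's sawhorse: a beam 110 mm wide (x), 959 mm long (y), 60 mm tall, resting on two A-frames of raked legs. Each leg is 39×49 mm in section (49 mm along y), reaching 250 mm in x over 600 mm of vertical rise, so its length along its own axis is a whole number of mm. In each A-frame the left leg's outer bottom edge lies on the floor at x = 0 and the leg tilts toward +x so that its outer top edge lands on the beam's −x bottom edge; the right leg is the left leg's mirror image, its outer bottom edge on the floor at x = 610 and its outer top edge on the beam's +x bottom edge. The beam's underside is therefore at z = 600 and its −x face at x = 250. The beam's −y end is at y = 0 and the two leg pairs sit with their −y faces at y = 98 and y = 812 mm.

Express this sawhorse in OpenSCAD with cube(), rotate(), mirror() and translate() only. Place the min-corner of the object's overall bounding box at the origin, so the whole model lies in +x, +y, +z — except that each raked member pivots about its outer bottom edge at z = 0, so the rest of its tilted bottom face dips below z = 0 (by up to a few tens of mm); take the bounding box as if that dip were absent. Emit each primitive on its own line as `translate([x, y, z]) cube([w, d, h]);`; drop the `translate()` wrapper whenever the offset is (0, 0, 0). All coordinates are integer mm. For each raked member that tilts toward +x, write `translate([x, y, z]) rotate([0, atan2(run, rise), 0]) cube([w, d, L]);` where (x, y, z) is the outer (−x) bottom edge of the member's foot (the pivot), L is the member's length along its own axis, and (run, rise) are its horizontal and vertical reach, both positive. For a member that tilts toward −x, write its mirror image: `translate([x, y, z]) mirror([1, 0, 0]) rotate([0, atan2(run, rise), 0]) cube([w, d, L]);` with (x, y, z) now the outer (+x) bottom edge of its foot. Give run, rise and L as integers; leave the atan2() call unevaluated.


translate([250, 0, 600]) cube([110, 959, 60]);
translate([0, 98, 0]) rotate([0, atan2(250, 600), 0]) cube([39, 49, 650]);
translate([610, 98, 0]) mirror([1, 0, 0]) rotate([0, atan2(250, 600), 0]) cube([39, 49, 650]);
translate([0, 812, 0]) rotate([0, atan2(250, 600), 0]) cube([39, 49, 650]);
translate([610, 812, 0]) mirror([1, 0, 0]) rotate([0, atan2(250, 600), 0]) cube([39, 49, 650]);


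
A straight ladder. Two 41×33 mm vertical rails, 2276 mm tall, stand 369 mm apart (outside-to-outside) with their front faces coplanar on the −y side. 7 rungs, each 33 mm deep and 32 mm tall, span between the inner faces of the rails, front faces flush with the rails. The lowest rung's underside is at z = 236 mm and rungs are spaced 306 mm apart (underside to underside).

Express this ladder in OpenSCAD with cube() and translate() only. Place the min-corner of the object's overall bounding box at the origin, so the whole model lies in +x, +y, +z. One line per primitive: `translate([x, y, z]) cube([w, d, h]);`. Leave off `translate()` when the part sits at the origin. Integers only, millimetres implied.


// rung span = 369 - 2*41 = 287
// rung[k] z = 236 + k*306
cube([41, 33, 2276]);
translate([328, 0, 0]) cube([41, 33, 2276]);
translate([41, 0, 236]) cube([287, 33, 32]);
translate([41, 0, 542]) cube([287, 33, 32]);
translate([41, 0, 848]) cube([287, 33, 32]);
translate([41, 0, 1154]) cube([287, 33, 32]);
translate([41, 0, 1460]) cube([287, 33, 32]);
translate([41, 0, 1766]) cube([287, 33, 32]);
translate([41, 0, 2072]) cube([287, 33, 32]);


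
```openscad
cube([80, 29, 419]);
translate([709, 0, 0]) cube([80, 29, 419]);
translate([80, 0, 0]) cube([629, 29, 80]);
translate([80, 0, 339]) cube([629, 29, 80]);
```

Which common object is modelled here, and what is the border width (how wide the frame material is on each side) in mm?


A picture frame. The border width is 80 mm.

Four thin pieces enclosing a rectangular opening — a picture frame. The two full-height stiles are 419 mm tall; the top rail sits at z = 339 and is 80 mm tall, so the border above the opening is 419 − 339 = 80 mm, matching the stile x-width.


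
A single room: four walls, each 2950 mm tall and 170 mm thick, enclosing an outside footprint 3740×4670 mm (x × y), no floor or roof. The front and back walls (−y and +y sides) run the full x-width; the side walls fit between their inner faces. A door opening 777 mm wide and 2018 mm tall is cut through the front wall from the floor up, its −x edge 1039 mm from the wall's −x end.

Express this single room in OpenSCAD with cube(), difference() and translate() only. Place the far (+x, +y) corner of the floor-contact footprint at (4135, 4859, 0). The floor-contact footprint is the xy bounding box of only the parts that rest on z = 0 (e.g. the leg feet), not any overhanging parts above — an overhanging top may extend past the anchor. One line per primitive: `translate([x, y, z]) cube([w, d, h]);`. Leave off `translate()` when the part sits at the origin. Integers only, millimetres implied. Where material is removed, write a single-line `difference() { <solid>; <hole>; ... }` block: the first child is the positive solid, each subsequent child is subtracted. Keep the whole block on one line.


difference() { translate([395, 189, 0]) cube([3740, 170, 2950]); translate([1434, 189, 0]) cube([777, 170, 2018]); }
translate([395, 4689, 0]) cube([3740, 170, 2950]);
translate([395, 359, 0]) cube([170, 4330, 2950]);
translate([3965, 359, 0]) cube([170, 4330, 2950]);


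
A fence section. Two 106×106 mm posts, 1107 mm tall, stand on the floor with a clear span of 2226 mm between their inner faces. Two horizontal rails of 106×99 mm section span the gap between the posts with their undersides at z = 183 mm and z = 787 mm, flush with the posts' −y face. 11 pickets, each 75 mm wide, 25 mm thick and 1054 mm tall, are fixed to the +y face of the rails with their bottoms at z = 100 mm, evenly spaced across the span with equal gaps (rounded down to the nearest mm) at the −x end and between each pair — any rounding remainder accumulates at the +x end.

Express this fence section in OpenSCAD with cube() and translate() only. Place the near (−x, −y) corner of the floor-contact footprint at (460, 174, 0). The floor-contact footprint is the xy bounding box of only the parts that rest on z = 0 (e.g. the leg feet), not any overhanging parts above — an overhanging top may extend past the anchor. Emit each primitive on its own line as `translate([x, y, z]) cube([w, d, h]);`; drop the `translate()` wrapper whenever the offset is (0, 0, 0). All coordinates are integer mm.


translate([460, 174, 0]) cube([106, 106, 1107]);
translate([2792, 174, 0]) cube([106, 106, 1107]);
translate([566, 174, 183]) cube([2226, 106, 99]);
translate([566, 174, 787]) cube([2226, 106, 99]);
translate([682, 280, 100]) cube([75, 25, 1054]);
translate([873, 280, 100]) cube([75, 25, 1054]);
translate([1064, 280, 100]) cube([75, 25, 1054]);
translate([1255, 280, 100]) cube([75, 25, 1054]);
translate([1446, 280, 100]) cube([75, 25, 1054]);
translate([1637, 280, 100]) cube([75, 25, 1054]);
translate([1828, 280, 100]) cube([75, 25, 1054]);
translate([2019, 280, 100]) cube([75, 25, 1054]);
translate([2210, 280, 100]) cube([75, 25, 1054]);
translate([2401, 280, 100]) cube([75, 25, 1054]);
translate([2592, 280, 100]) cube([75, 25, 1054]);


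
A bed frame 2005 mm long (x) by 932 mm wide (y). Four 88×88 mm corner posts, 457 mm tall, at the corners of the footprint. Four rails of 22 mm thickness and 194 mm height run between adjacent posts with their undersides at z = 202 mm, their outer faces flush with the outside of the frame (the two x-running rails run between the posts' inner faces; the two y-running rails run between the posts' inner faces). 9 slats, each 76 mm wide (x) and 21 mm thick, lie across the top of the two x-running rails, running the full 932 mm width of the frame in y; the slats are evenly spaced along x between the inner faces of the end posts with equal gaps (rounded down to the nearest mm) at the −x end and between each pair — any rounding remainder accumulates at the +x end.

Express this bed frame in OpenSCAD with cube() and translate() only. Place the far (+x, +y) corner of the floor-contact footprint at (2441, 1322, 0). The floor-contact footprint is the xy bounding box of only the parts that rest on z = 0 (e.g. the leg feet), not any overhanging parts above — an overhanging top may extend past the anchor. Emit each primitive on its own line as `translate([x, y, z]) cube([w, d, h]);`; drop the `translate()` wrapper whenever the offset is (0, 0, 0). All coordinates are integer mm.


translate([436, 390, 0]) cube([88, 88, 457]);
translate([436, 1234, 0]) cube([88, 88, 457]);
translate([2353, 390, 0]) cube([88, 88, 457]);
translate([2353, 1234, 0]) cube([88, 88, 457]);
translate([524, 390, 202]) cube([1829, 22, 194]);
translate([524, 1300, 202]) cube([1829, 22, 194]);
translate([436, 478, 202]) cube([22, 756, 194]);
translate([2419, 478, 202]) cube([22, 756, 194]);
translate([638, 390, 396]) cube([76, 932, 21]);
translate([828, 390, 396]) cube([76, 932, 21]);
translate([1018, 390, 396]) cube([76, 932, 21]);
translate([1208, 390, 396]) cube([76, 932, 21]);
translate([1398, 390, 396]) cube([76, 932, 21]);
translate([1588, 390, 396]) cube([76, 932, 21]);
translate([1778, 390, 396]) cube([76, 932, 21]);
translate([1968, 390, 396]) cube([76, 932, 21]);
translate([2158, 390, 396]) cube([76, 932, 21]);


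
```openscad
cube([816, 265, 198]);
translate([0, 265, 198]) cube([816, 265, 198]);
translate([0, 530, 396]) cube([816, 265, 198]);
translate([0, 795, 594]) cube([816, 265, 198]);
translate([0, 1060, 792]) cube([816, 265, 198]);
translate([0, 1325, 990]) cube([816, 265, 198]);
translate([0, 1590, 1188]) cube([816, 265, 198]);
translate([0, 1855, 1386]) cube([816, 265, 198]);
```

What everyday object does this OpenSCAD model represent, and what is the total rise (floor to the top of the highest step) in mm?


A staircase. The total rise is 1584 mm.

8 identical blocks, each offset up and back from the previous — a staircase. Each step is 198 mm tall and there are 8 of them, so the total rise is 8 × 198 = 1584 mm.


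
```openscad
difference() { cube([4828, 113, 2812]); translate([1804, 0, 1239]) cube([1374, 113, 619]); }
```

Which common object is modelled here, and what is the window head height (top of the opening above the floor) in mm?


A wall with a window opening. The window head height is 1858 mm.

A wall with a rectangular opening subtracted — a window. Sill at z = 1239, opening 619 mm tall, so the head is at 1239 + 619 = 1858 mm.


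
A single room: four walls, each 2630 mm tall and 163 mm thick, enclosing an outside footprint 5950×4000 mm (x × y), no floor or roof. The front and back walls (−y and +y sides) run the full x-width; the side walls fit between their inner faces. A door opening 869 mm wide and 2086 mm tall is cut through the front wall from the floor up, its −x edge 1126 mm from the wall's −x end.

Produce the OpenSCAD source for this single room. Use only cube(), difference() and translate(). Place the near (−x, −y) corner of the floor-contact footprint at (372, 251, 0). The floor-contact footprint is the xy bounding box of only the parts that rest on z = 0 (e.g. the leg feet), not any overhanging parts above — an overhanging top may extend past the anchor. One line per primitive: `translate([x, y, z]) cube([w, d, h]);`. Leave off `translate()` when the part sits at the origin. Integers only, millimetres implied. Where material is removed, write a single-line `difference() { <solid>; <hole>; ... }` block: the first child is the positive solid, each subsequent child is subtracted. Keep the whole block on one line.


difference() { translate([372, 251, 0]) cube([5950, 163, 2630]); translate([1498, 251, 0]) cube([869, 163, 2086]); }
translate([372, 4088, 0]) cube([5950, 163, 2630]);
translate([372, 414, 0]) cube([163, 3674, 2630]);
translate([6159, 414, 0]) cube([163, 3674, 2630]);


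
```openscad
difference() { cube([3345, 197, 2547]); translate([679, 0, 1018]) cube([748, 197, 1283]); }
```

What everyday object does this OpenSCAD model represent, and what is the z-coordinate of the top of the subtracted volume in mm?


A wall with a window opening. The window head height is 2301 mm.

A wall with a rectangular opening subtracted — a window. Sill at z = 1018, opening 1283 mm tall, so the head is at 1018 + 1283 = 2301 mm.


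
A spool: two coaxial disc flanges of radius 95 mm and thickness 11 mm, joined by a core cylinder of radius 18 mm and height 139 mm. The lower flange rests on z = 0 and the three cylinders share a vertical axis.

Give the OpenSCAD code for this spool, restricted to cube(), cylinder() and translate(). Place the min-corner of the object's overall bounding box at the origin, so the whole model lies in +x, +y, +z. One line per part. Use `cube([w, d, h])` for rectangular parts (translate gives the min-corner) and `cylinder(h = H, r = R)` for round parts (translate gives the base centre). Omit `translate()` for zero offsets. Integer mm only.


translate([95, 95, 0]) cylinder(h = 11, r = 95);
translate([95, 95, 11]) cylinder(h = 139, r = 18);
translate([95, 95, 150]) cylinder(h = 11, r = 95);


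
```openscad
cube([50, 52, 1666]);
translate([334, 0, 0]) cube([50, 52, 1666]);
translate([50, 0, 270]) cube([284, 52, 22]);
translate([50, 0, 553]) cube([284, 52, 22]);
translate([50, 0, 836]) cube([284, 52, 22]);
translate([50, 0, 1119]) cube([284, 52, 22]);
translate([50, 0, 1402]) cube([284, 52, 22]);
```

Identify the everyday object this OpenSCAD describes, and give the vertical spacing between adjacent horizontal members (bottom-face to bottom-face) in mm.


A ladder. The rung spacing is 283 mm.

Two tall 50×52 posts with 5 short bars between them — a ladder. Adjacent rungs sit at z = 270 and z = 553, so the spacing is 553 − 270 = 283 mm.


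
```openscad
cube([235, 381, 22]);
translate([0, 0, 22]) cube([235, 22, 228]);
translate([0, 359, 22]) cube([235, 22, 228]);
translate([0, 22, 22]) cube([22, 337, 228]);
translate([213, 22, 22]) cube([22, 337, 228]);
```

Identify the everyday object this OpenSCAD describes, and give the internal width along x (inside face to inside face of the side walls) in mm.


An open box. The internal width is 191 mm.

A 235×381 base slab with four walls standing on it — an open box. The base is 235 mm wide and the walls are 22 mm thick, so the internal width is 235 − 2 × 22 = 191 mm.


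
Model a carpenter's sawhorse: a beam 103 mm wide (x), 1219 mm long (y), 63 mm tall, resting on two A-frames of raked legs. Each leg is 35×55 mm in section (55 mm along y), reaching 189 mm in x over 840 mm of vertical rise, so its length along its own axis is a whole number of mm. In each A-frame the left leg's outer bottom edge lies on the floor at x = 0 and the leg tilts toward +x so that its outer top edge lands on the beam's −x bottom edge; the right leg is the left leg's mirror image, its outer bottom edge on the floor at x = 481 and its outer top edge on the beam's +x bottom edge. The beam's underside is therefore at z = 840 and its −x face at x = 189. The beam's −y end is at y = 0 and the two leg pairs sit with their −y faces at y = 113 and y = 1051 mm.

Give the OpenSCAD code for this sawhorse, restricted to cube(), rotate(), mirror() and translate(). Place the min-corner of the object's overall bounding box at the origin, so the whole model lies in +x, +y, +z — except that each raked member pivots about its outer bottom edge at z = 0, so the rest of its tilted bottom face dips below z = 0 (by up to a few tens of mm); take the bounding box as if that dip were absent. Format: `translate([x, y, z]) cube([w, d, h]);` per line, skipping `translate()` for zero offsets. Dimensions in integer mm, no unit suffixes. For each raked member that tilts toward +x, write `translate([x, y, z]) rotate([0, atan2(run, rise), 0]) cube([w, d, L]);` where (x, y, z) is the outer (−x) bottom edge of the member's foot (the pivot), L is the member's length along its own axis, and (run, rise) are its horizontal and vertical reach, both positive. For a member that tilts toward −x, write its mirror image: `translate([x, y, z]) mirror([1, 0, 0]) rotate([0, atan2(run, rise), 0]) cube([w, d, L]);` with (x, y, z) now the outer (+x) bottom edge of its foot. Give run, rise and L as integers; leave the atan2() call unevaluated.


translate([189, 0, 840]) cube([103, 1219, 63]);
translate([0, 113, 0]) rotate([0, atan2(189, 840), 0]) cube([35, 55, 861]);
translate([481, 113, 0]) mirror([1, 0, 0]) rotate([0, atan2(189, 840), 0]) cube([35, 55, 861]);
translate([0, 1051, 0]) rotate([0, atan2(189, 840), 0]) cube([35, 55, 861]);
translate([481, 1051, 0]) mirror([1, 0, 0]) rotate([0, atan2(189, 840), 0]) cube([35, 55, 861]);


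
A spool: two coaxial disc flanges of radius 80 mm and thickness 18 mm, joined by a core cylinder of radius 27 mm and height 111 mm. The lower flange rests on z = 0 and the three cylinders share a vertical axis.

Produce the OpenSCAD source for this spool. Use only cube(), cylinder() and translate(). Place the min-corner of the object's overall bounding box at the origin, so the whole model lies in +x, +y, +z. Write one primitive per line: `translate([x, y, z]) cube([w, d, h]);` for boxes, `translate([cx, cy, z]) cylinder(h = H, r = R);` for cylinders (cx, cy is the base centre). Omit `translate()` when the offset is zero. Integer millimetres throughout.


translate([80, 80, 0]) cylinder(h = 18, r = 80);
translate([80, 80, 18]) cylinder(h = 111, r = 27);
translate([80, 80, 129]) cylinder(h = 18, r = 80);


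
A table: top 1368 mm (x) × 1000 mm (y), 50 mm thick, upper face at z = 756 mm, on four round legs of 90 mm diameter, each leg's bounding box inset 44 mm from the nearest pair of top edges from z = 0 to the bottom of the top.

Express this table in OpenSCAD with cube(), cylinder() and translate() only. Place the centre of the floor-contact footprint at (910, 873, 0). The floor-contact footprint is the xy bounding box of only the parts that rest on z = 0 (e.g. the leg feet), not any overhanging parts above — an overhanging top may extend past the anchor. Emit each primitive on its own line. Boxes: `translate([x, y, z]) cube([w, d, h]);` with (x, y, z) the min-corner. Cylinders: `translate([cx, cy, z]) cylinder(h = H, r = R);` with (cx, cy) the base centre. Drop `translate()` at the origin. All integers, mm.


// leg_h = 756 - 50 = 706
translate([226, 373, 706]) cube([1368, 1000, 50]);
translate([315, 462, 0]) cylinder(h = 706, r = 45);
translate([1505, 462, 0]) cylinder(h = 706, r = 45);
translate([315, 1284, 0]) cylinder(h = 706, r = 45);
translate([1505, 1284, 0]) cylinder(h = 706, r = 45);


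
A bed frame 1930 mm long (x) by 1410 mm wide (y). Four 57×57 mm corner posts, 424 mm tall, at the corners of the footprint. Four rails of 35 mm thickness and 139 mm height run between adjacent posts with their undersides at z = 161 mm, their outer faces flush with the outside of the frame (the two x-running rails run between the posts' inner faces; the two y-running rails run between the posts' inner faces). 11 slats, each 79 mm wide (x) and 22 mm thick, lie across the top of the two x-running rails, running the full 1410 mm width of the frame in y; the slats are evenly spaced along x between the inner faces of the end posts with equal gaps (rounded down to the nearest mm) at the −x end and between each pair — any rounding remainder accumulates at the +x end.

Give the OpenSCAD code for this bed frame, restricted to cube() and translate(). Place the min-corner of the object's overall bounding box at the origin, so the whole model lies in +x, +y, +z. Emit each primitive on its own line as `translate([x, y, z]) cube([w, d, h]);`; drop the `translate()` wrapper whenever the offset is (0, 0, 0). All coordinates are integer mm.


cube([57, 57, 424]);
translate([0, 1353, 0]) cube([57, 57, 424]);
translate([1873, 0, 0]) cube([57, 57, 424]);
translate([1873, 1353, 0]) cube([57, 57, 424]);
translate([57, 0, 161]) cube([1816, 35, 139]);
translate([57, 1375, 161]) cube([1816, 35, 139]);
translate([0, 57, 161]) cube([35, 1296, 139]);
translate([1895, 57, 161]) cube([35, 1296, 139]);
translate([135, 0, 300]) cube([79, 1410, 22]);
translate([292, 0, 300]) cube([79, 1410, 22]);
translate([449, 0, 300]) cube([79, 1410, 22]);
translate([606, 0, 300]) cube([79, 1410, 22]);
translate([763, 0, 300]) cube([79, 1410, 22]);
translate([920, 0, 300]) cube([79, 1410, 22]);
translate([1077, 0, 300]) cube([79, 1410, 22]);
translate([1234, 0, 300]) cube([79, 1410, 22]);
translate([1391, 0, 300]) cube([79, 1410, 22]);
translate([1548, 0, 300]) cube([79, 1410, 22]);
translate([1705, 0, 300]) cube([79, 1410, 22]);
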